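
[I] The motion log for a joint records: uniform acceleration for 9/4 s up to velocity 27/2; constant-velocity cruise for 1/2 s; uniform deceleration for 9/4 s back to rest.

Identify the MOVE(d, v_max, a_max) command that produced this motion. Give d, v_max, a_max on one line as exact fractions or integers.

d=297/8 v_max=27/2 a_max=6

a_max = (27/2)/(9/4) = 6
d_a = ½·27/2·9/4 = 243/16; d_c = 27/2·1/2 = 27/4
d = 2·243/16 + 27/4 = 297/8
t_c = 1/2 > 0 ⇒ limit active, v_max = 27/2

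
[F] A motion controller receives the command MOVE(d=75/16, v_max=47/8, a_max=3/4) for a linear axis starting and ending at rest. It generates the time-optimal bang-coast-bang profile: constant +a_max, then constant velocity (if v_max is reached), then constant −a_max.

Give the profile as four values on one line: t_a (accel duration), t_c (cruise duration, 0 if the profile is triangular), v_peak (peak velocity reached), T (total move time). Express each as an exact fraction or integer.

vₘ²/aₘ = (47/8)²/(3/4) = 2209/48
75/16 < 2209/48 ⇒ no cruise
v_peak = √(75/16·3/4) = √(225/64) = 15/8
t_a = (15/8)/(3/4) = 5/2; t_c = 0
T = 2·5/2 = 5

t_a=5/2 t_c=0 v_peak=15/8 T=5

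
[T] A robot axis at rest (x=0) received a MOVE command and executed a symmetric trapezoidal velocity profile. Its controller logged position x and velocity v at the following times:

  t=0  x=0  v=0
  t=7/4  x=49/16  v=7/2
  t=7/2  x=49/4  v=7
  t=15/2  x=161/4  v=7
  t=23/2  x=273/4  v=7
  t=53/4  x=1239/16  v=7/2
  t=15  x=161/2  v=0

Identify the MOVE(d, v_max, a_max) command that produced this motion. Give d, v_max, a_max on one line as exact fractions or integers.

final state: t=15, x=161/2, v=0 → d = 161/2
a_max = (7/2−0)/(7/4−0) = 2
max v = 7 over t∈[7/2,23/2] → v_max = 7
check: 7·(7/2+8) = 161/2 ✓

d=161/2 v_max=7 a_max=2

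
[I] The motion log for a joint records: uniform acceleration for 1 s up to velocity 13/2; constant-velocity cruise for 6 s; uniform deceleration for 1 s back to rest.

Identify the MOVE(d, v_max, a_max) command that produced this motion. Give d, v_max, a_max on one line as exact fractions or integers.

a_max = (13/2)/1 = 13/2
d_a = ½·13/2·1 = 13/4; d_c = 13/2·6 = 39
d = 2·13/4 + 39 = 91/2
t_c = 6 > 0 ⇒ limit active, v_max = 13/2

d=91/2 v_max=13/2 a_max=13/2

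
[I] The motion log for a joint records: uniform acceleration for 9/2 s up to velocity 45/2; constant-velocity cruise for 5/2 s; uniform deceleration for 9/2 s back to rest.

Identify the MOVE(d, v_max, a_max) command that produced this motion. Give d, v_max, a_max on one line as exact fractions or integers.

a_max = (45/2)/(9/2) = 5
d_a = ½·45/2·9/2 = 405/8; d_c = 45/2·5/2 = 225/4
d = 2·405/8 + 225/4 = 315/2
t_c = 5/2 > 0 so v_max = 45/2

d=315/2 v_max=45/2 a_max=5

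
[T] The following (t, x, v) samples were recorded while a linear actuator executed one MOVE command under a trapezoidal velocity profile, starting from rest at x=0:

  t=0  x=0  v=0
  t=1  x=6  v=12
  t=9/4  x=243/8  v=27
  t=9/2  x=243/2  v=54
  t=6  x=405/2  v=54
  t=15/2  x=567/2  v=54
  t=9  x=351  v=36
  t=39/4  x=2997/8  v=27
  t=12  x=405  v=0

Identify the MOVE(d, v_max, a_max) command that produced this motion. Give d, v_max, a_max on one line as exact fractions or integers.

final state: t=12, x=405, v=0 → d = 405
a_max = (12−0)/(1−0) = 12
max v = 54 over t∈[9/2,15/2] → v_max = 54
check: 54·(9/2+3) = 405 ✓

d=405 v_max=54 a_max=12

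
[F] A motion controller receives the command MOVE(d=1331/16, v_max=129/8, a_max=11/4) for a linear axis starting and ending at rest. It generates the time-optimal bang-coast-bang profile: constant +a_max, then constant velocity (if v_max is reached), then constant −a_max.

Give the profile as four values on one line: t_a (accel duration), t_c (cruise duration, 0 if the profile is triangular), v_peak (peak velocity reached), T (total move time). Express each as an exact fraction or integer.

v_max²/a_max = (129/8)²/(11/4) = 16641/176
1331/16 < 16641/176 → triangular
v_peak = √(1331/16·11/4) = √(14641/64) = 121/8
t_a = (121/8)/(11/4) = 11/2; t_c = 0
T = 2·11/2 = 11

t_a=11/2 t_c=0 v_peak=121/8 T=11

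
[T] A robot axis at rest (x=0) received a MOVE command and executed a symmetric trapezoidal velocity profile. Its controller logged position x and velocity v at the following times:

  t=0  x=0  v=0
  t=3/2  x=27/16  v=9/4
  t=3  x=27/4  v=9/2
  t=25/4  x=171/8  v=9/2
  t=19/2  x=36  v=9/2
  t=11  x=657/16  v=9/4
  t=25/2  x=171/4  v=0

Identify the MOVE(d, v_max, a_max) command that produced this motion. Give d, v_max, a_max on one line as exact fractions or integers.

d=171/4 v_max=9/2 a_max=3/2

final state: t=25/2, x=171/4, v=0 → d = 171/4
a_max = (9/4−0)/(3/2−0) = 3/2
max v = 9/2 over t∈[3,19/2] → v_max = 9/2
check: 9/2·(3+13/2) = 171/4 ✓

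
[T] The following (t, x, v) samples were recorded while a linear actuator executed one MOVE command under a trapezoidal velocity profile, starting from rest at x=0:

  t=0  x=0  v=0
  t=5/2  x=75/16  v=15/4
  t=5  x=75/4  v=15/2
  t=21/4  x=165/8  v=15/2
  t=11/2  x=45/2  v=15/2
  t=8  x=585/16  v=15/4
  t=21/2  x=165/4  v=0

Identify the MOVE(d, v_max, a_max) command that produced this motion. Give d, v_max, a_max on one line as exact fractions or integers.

final state: t=21/2, x=165/4, v=0 → d = 165/4
a_max = (15/4−0)/(5/2−0) = 3/2
max v = 15/2 over t∈[5,11/2] → v_max = 15/2
check: 15/2·(5+1/2) = 165/4 ✓

d=165/4 v_max=15/2 a_max=3/2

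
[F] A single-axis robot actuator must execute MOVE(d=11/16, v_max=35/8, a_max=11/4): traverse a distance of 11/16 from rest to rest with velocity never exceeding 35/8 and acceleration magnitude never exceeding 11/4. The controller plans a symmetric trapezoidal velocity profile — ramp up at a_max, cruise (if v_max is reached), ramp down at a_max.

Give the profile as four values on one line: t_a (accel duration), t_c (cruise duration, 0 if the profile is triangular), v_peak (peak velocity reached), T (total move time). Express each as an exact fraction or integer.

t_a=1/2 t_c=0 v_peak=11/8 T=1

v_max²/a_max = (35/8)²/(11/4) = 1225/176
11/16 < 1225/176 ⇒ no cruise
v_peak = √(11/16·11/4) = √(121/64) = 11/8
t_a = (11/8)/(11/4) = 1/2; t_c = 0
T = 2·1/2 = 1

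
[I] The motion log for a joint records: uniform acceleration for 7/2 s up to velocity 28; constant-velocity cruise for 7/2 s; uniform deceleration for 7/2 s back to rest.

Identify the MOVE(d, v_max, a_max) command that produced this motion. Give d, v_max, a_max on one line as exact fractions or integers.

d=196 v_max=28 a_max=8

a_max = 28/(7/2) = 8
d_a = ½·28·7/2 = 49; d_c = 28·7/2 = 98
d = 2·49 + 98 = 196
t_c = 7/2 > 0 ⇒ limit active, v_max = 28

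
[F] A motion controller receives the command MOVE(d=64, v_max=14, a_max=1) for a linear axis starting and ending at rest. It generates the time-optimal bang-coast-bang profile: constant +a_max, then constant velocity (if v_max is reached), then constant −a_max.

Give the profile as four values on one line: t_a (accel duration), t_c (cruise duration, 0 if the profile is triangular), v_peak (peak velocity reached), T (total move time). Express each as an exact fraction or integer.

(v_max)²/a_max = 14²/1 = 196
64 < 196 ⇒ no cruise
v_peak = √(64·1) = √64 = 8
t_a = 8/1 = 8; t_c = 0
T = 2·8 = 16

t_a=8 t_c=0 v_peak=8 T=16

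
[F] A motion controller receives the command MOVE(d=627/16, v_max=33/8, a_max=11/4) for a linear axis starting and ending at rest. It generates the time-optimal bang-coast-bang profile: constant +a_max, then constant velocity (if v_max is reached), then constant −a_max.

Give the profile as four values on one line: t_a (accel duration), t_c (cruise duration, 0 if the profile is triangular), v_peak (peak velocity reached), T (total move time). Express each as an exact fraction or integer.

vₘ²/aₘ = (33/8)²/(11/4) = 99/16
627/16 ≥ 99/16 → trapezoidal
t_a = (33/8)/(11/4) = 3/2; v_peak = 33/8
d_cruise = 627/16 − 99/16 = 33; t_c = 33/(33/8) = 8
T = 2·3/2 + 8 = 11

t_a=3/2 t_c=8 v_peak=33/8 T=11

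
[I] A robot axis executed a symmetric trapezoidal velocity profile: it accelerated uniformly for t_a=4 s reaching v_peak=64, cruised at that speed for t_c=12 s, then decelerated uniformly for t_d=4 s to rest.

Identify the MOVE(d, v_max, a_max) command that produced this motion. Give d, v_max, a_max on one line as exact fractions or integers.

a_max = 64/4 = 16
d_a = ½·64·4 = 128; d_c = 64·12 = 768
d = 2·128 + 768 = 1024
t_c = 12 > 0 so v_max = 64

d=1024 v_max=64 a_max=16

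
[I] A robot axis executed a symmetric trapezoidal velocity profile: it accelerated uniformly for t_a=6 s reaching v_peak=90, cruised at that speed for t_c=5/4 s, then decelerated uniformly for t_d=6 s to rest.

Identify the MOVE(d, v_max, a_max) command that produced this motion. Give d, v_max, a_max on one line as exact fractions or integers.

d=1305/2 v_max=90 a_max=15

a_max = 90/6 = 15
d_a = ½·90·6 = 270; d_c = 90·5/4 = 225/2
d = 2·270 + 225/2 = 1305/2
t_c = 5/4 > 0 → v_max = v_peak = 90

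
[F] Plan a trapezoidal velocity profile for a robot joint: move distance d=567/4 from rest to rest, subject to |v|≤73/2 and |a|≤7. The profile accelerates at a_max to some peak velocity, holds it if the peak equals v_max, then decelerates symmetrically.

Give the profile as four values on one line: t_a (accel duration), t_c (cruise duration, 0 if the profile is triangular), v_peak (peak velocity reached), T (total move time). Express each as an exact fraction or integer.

t_a=9/2 t_c=0 v_peak=63/2 T=9

(v_max)²/a_max = (73/2)²/7 = 5329/28
567/4 < 5329/28 so t_c = 0
v_peak = √(567/4·7) = √(3969/4) = 63/2
t_a = (63/2)/7 = 9/2; t_c = 0
T = 2·9/2 = 9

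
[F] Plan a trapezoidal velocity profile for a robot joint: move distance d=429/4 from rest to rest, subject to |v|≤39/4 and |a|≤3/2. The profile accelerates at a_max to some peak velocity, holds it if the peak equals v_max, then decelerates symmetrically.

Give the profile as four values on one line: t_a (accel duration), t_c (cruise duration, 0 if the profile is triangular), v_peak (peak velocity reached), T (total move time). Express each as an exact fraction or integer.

t_a=13/2 t_c=9/2 v_peak=39/4 T=35/2

(v_max)²/a_max = (39/4)²/(3/2) = 507/8
429/4 ≥ 507/8 so v_max reached
t_a = (39/4)/(3/2) = 13/2; v_peak = 39/4
d_cruise = 429/4 − 507/8 = 351/8; t_c = (351/8)/(39/4) = 9/2
T = 2·13/2 + 9/2 = 35/2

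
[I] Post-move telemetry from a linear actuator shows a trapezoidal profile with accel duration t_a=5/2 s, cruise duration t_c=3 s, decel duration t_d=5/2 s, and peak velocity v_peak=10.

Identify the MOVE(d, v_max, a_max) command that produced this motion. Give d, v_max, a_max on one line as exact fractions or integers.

d=55 v_max=10 a_max=4

a_max = 10/(5/2) = 4
d_a = ½·10·5/2 = 25/2; d_c = 10·3 = 30
d = 2·25/2 + 30 = 55
t_c = 3 > 0 → v_max = v_peak = 10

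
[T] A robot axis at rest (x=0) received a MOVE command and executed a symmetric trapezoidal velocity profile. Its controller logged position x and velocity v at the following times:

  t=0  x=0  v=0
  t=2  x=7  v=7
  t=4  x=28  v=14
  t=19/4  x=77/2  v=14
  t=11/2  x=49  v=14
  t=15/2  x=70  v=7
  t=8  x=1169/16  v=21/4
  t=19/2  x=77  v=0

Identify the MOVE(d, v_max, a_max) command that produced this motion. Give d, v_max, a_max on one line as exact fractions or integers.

final state: t=19/2, x=77, v=0 → d = 77
a_max = (7−0)/(2−0) = 7/2
max v = 14 over t∈[4,11/2] → v_max = 14
check: 14·(4+3/2) = 77 ✓

d=77 v_max=14 a_max=7/2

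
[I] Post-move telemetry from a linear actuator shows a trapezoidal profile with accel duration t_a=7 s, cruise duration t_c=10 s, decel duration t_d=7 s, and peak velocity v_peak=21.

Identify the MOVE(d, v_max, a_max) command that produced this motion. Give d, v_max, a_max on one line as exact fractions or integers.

a_max = 21/7 = 3
d_a = ½·21·7 = 147/2; d_c = 21·10 = 210
d = 2·147/2 + 210 = 357
t_c = 10 > 0 → v_max = v_peak = 21

d=357 v_max=21 a_max=3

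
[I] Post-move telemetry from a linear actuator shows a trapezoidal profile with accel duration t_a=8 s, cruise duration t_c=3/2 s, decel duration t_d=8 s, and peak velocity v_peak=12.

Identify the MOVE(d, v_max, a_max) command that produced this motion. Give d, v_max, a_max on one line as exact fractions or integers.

d=114 v_max=12 a_max=3/2

a_max = 12/8 = 3/2
d_a = ½·12·8 = 48; d_c = 12·3/2 = 18
d = 2·48 + 18 = 114
t_c = 3/2 > 0 so v_max = 12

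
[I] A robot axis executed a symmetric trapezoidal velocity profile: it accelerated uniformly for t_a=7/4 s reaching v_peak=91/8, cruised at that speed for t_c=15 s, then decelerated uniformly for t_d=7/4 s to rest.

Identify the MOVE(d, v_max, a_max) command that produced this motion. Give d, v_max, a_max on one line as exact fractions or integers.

a_max = (91/8)/(7/4) = 13/2
d_a = ½·91/8·7/4 = 637/64; d_c = 91/8·15 = 1365/8
d = 2·637/64 + 1365/8 = 6097/32
t_c = 15 > 0 ⇒ limit active, v_max = 91/8

d=6097/32 v_max=91/8 a_max=13/2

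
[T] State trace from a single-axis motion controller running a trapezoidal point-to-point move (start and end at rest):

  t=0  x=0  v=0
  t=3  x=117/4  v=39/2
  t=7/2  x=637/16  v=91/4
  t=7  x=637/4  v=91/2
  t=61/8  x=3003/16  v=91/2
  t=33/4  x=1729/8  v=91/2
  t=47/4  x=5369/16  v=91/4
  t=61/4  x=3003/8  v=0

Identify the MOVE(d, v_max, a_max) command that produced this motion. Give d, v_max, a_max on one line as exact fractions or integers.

d=3003/8 v_max=91/2 a_max=13/2

final state: t=61/4, x=3003/8, v=0 → d = 3003/8
a_max = (39/2−0)/(3−0) = 13/2
max v = 91/2 over t∈[7,33/4] → v_max = 91/2
check: 91/2·(7+5/4) = 3003/8 ✓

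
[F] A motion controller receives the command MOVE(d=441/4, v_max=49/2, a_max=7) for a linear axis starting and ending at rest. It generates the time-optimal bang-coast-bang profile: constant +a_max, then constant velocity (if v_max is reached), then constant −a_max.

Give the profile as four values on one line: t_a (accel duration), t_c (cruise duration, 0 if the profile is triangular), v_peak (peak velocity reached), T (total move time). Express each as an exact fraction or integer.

t_a=7/2 t_c=1 v_peak=49/2 T=8

v_max²/a_max = (49/2)²/7 = 343/4
441/4 ≥ 343/4 ⇒ cruise phase
t_a = (49/2)/7 = 7/2; v_peak = 49/2
d_cruise = 441/4 − 343/4 = 49/2; t_c = (49/2)/(49/2) = 1
T = 2·7/2 + 1 = 8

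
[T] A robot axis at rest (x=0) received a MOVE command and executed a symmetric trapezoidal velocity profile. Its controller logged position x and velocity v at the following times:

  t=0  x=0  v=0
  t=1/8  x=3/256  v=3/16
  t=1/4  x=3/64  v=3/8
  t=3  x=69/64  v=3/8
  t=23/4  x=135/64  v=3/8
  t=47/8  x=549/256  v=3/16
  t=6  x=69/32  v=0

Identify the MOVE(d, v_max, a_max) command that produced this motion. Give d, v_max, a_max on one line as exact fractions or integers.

final state: t=6, x=69/32, v=0 → d = 69/32
a_max = (3/16−0)/(1/8−0) = 3/2
max v = 3/8 over t∈[1/4,23/4] → v_max = 3/8
check: 3/8·(1/4+11/2) = 69/32 ✓

d=69/32 v_max=3/8 a_max=3/2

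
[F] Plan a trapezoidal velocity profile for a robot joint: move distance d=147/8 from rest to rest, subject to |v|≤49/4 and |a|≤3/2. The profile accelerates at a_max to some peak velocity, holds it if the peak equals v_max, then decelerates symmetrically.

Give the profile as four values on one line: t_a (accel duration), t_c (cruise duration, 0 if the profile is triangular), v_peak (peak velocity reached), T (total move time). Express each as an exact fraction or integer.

v_max²/a_max = (49/4)²/(3/2) = 2401/24
147/8 < 2401/24 ⇒ no cruise
v_peak = √(147/8·3/2) = √(441/16) = 21/4
t_a = (21/4)/(3/2) = 7/2; t_c = 0
T = 2·7/2 = 7

t_a=7/2 t_c=0 v_peak=21/4 T=7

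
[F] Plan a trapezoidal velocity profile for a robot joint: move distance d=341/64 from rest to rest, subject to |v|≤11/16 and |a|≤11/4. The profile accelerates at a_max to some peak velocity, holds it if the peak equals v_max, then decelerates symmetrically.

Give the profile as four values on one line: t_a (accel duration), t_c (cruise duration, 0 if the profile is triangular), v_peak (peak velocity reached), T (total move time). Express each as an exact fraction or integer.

t_a=1/4 t_c=15/2 v_peak=11/16 T=8

v_max²/a_max = (11/16)²/(11/4) = 11/64
341/64 ≥ 11/64 so v_max reached
t_a = (11/16)/(11/4) = 1/4; v_peak = 11/16
d_cruise = 341/64 − 11/64 = 165/32; t_c = (165/32)/(11/16) = 15/2
T = 2·1/4 + 15/2 = 8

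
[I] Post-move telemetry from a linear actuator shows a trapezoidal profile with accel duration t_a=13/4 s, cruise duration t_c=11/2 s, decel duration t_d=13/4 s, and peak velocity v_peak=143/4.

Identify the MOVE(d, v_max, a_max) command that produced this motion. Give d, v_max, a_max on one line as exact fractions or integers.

d=5005/16 v_max=143/4 a_max=11

a_max = (143/4)/(13/4) = 11
d_a = ½·143/4·13/4 = 1859/32; d_c = 143/4·11/2 = 1573/8
d = 2·1859/32 + 1573/8 = 5005/16
t_c = 11/2 > 0 → v_max = v_peak = 143/4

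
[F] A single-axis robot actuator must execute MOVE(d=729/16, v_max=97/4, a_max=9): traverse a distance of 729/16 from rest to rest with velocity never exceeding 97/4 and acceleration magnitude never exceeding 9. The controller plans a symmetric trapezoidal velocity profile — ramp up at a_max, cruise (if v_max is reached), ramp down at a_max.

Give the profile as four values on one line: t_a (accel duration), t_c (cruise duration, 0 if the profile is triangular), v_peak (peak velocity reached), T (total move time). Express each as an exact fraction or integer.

t_a=9/4 t_c=0 v_peak=81/4 T=9/2

vₘ²/aₘ = (97/4)²/9 = 9409/144
729/16 < 9409/144 so t_c = 0
v_peak = √(729/16·9) = √(6561/16) = 81/4
t_a = (81/4)/9 = 9/4; t_c = 0
T = 2·9/4 = 9/2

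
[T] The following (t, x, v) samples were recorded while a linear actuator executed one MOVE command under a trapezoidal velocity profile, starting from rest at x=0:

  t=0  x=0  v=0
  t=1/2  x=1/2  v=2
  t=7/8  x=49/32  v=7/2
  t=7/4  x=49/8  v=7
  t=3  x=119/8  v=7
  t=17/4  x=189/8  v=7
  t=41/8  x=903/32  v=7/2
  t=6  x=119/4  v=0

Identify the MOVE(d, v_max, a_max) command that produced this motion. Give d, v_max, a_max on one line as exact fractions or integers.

d=119/4 v_max=7 a_max=4

final state: t=6, x=119/4, v=0 → d = 119/4
a_max = (2−0)/(1/2−0) = 4
max v = 7 over t∈[7/4,17/4] → v_max = 7
check: 7·(7/4+5/2) = 119/4 ✓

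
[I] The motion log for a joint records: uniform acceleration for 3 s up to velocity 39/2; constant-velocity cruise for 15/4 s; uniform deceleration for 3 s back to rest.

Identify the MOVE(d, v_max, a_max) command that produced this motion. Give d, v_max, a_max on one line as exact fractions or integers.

a_max = (39/2)/3 = 13/2
d_a = ½·39/2·3 = 117/4; d_c = 39/2·15/4 = 585/8
d = 2·117/4 + 585/8 = 1053/8
t_c = 15/4 > 0 → v_max = v_peak = 39/2

d=1053/8 v_max=39/2 a_max=13/2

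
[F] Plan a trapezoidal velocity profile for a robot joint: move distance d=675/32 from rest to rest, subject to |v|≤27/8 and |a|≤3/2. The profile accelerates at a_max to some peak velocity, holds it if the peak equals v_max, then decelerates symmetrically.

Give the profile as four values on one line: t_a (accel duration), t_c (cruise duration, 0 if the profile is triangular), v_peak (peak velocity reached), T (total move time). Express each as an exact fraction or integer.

(v_max)²/a_max = (27/8)²/(3/2) = 243/32
675/32 ≥ 243/32 → trapezoidal
t_a = (27/8)/(3/2) = 9/4; v_peak = 27/8
d_cruise = 675/32 − 243/32 = 27/2; t_c = (27/2)/(27/8) = 4
T = 2·9/4 + 4 = 17/2

t_a=9/4 t_c=4 v_peak=27/8 T=17/2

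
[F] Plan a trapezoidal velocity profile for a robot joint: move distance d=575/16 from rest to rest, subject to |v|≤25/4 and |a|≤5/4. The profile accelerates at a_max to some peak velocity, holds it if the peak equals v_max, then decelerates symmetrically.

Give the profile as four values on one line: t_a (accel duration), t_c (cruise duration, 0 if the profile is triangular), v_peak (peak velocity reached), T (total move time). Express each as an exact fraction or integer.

t_a=5 t_c=3/4 v_peak=25/4 T=43/4

v_max²/a_max = (25/4)²/(5/4) = 125/4
575/16 ≥ 125/4 so v_max reached
t_a = (25/4)/(5/4) = 5; v_peak = 25/4
d_cruise = 575/16 − 125/4 = 75/16; t_c = (75/16)/(25/4) = 3/4
T = 2·5 + 3/4 = 43/4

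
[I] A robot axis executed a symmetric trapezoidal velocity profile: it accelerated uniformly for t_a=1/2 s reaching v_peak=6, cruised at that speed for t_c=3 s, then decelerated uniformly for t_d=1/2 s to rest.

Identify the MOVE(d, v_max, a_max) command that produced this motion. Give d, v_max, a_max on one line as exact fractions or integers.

d=21 v_max=6 a_max=12

a_max = 6/(1/2) = 12
d_a = ½·6·1/2 = 3/2; d_c = 6·3 = 18
d = 2·3/2 + 18 = 21
t_c = 3 > 0 ⇒ limit active, v_max = 6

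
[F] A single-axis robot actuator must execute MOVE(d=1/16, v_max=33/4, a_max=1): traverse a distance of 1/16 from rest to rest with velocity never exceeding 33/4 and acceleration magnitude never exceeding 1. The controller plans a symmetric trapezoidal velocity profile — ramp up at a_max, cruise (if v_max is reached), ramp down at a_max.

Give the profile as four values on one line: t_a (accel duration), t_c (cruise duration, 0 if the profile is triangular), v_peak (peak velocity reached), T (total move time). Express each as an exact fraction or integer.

vₘ²/aₘ = (33/4)²/1 = 1089/16
1/16 < 1089/16 so t_c = 0
v_peak = √(1/16·1) = √(1/16) = 1/4
t_a = (1/4)/1 = 1/4; t_c = 0
T = 2·1/4 = 1/2

t_a=1/4 t_c=0 v_peak=1/4 T=1/2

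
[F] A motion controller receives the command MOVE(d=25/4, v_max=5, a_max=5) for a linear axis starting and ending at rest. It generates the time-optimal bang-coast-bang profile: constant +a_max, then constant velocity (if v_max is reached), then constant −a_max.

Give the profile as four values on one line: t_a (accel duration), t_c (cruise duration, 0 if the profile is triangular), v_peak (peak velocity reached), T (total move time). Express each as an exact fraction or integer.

t_a=1 t_c=1/4 v_peak=5 T=9/4

vₘ²/aₘ = 5²/5 = 5
25/4 ≥ 5 → trapezoidal
t_a = 5/5 = 1; v_peak = 5
d_cruise = 25/4 − 5 = 5/4; t_c = (5/4)/5 = 1/4
T = 2·1 + 1/4 = 9/4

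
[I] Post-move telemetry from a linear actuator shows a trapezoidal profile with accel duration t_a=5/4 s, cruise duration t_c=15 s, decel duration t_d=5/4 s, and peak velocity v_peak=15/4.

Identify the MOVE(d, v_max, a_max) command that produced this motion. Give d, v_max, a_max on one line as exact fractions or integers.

a_max = (15/4)/(5/4) = 3
d_a = ½·15/4·5/4 = 75/32; d_c = 15/4·15 = 225/4
d = 2·75/32 + 225/4 = 975/16
t_c = 15 > 0 so v_max = 15/4

d=975/16 v_max=15/4 a_max=3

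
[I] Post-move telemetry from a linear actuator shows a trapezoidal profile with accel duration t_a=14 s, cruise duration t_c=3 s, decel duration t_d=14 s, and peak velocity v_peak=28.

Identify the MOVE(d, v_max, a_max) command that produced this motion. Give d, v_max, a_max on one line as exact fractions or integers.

d=476 v_max=28 a_max=2

a_max = 28/14 = 2
d_a = ½·28·14 = 196; d_c = 28·3 = 84
d = 2·196 + 84 = 476
t_c = 3 > 0 ⇒ limit active, v_max = 28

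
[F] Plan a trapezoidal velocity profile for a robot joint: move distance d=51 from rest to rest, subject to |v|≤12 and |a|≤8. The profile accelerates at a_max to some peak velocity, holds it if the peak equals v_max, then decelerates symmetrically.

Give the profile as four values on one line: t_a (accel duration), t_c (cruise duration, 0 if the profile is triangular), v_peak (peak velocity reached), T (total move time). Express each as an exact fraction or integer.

vₘ²/aₘ = 12²/8 = 18
51 ≥ 18 ⇒ cruise phase
t_a = 12/8 = 3/2; v_peak = 12
d_cruise = 51 − 18 = 33; t_c = 33/12 = 11/4
T = 2·3/2 + 11/4 = 23/4

t_a=3/2 t_c=11/4 v_peak=12 T=23/4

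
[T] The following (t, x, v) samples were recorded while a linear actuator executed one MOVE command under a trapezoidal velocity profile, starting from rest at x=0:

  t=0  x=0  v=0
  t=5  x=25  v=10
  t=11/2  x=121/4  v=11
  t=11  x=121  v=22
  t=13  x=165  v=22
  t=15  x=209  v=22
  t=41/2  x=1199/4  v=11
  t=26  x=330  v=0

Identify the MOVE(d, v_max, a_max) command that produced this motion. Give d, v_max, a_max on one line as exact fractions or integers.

final state: t=26, x=330, v=0 → d = 330
a_max = (10−0)/(5−0) = 2
max v = 22 over t∈[11,15] → v_max = 22
check: 22·(11+4) = 330 ✓

d=330 v_max=22 a_max=2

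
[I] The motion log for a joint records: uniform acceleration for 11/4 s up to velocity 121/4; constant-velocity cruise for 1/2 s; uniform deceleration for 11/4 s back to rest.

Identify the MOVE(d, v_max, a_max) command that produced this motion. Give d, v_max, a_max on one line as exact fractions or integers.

a_max = (121/4)/(11/4) = 11
d_a = ½·121/4·11/4 = 1331/32; d_c = 121/4·1/2 = 121/8
d = 2·1331/32 + 121/8 = 1573/16
t_c = 1/2 > 0 ⇒ limit active, v_max = 121/4

d=1573/16 v_max=121/4 a_max=11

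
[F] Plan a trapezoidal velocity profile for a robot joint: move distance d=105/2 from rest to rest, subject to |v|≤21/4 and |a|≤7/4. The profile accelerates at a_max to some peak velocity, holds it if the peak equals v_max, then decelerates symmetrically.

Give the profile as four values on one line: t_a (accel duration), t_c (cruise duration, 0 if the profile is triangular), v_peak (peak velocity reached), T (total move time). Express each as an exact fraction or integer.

t_a=3 t_c=7 v_peak=21/4 T=13

(v_max)²/a_max = (21/4)²/(7/4) = 63/4
105/2 ≥ 63/4 so v_max reached
t_a = (21/4)/(7/4) = 3; v_peak = 21/4
d_cruise = 105/2 − 63/4 = 147/4; t_c = (147/4)/(21/4) = 7
T = 2·3 + 7 = 13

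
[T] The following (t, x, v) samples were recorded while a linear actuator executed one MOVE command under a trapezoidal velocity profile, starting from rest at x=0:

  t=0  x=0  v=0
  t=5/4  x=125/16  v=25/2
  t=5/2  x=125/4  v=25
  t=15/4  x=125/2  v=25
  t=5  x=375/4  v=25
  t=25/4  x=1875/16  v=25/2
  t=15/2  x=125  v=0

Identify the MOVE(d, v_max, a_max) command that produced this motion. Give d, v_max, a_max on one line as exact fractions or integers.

final state: t=15/2, x=125, v=0 → d = 125
a_max = (25/2−0)/(5/4−0) = 10
max v = 25 over t∈[5/2,5] → v_max = 25
check: 25·(5/2+5/2) = 125 ✓

d=125 v_max=25 a_max=10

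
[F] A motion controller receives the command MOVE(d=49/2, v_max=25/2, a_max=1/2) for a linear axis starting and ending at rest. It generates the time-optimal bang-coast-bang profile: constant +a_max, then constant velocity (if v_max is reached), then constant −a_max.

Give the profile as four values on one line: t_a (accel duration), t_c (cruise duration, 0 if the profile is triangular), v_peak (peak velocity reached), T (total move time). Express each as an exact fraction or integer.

(v_max)²/a_max = (25/2)²/(1/2) = 625/2
49/2 < 625/2 → triangular
v_peak = √(49/2·1/2) = √(49/4) = 7/2
t_a = (7/2)/(1/2) = 7; t_c = 0
T = 2·7 = 14

t_a=7 t_c=0 v_peak=7/2 T=14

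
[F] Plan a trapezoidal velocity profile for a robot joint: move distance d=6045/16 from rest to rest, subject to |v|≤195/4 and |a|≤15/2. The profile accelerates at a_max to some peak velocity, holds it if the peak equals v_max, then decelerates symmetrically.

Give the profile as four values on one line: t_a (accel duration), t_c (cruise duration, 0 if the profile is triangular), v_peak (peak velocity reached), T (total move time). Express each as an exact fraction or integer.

t_a=13/2 t_c=5/4 v_peak=195/4 T=57/4

v_max²/a_max = (195/4)²/(15/2) = 2535/8
6045/16 ≥ 2535/8 ⇒ cruise phase
t_a = (195/4)/(15/2) = 13/2; v_peak = 195/4
d_cruise = 6045/16 − 2535/8 = 975/16; t_c = (975/16)/(195/4) = 5/4
T = 2·13/2 + 5/4 = 57/4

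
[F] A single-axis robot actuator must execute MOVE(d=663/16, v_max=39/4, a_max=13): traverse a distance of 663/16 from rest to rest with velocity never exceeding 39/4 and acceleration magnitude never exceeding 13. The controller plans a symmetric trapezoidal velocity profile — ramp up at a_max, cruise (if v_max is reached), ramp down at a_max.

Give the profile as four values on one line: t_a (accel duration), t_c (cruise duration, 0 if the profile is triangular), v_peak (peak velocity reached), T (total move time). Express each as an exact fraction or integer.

t_a=3/4 t_c=7/2 v_peak=39/4 T=5

(v_max)²/a_max = (39/4)²/13 = 117/16
663/16 ≥ 117/16 so v_max reached
t_a = (39/4)/13 = 3/4; v_peak = 39/4
d_cruise = 663/16 − 117/16 = 273/8; t_c = (273/8)/(39/4) = 7/2
T = 2·3/4 + 7/2 = 5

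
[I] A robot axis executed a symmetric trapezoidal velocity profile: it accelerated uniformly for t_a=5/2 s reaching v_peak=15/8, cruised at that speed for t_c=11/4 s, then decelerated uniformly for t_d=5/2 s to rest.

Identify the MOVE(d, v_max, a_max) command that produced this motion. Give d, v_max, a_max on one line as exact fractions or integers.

d=315/32 v_max=15/8 a_max=3/4

a_max = (15/8)/(5/2) = 3/4
d_a = ½·15/8·5/2 = 75/32; d_c = 15/8·11/4 = 165/32
d = 2·75/32 + 165/32 = 315/32
t_c = 11/4 > 0 so v_max = 15/8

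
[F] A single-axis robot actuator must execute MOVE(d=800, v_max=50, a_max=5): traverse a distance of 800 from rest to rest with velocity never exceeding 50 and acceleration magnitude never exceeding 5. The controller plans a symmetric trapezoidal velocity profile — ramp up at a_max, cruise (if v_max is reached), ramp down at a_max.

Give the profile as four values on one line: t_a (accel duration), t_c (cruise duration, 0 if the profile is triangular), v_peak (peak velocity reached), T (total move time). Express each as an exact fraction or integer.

t_a=10 t_c=6 v_peak=50 T=26

vₘ²/aₘ = 50²/5 = 500
800 ≥ 500 so v_max reached
t_a = 50/5 = 10; v_peak = 50
d_cruise = 800 − 500 = 300; t_c = 300/50 = 6
T = 2·10 + 6 = 26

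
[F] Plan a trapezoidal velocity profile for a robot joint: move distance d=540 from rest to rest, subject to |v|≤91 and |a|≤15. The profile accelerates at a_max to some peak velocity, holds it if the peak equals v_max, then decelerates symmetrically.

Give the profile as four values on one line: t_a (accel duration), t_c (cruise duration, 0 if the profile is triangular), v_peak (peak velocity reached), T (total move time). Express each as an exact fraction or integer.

t_a=6 t_c=0 v_peak=90 T=12

vₘ²/aₘ = 91²/15 = 8281/15
540 < 8281/15 ⇒ no cruise
v_peak = √(540·15) = √8100 = 90
t_a = 90/15 = 6; t_c = 0
T = 2·6 = 12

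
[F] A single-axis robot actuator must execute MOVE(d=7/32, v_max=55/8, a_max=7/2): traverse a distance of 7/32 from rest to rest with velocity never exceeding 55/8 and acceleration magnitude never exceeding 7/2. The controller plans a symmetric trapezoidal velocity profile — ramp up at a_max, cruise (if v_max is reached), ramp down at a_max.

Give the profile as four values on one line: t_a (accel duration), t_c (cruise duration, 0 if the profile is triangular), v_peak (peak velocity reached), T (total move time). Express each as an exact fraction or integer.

(v_max)²/a_max = (55/8)²/(7/2) = 3025/224
7/32 < 3025/224 ⇒ no cruise
v_peak = √(7/32·7/2) = √(49/64) = 7/8
t_a = (7/8)/(7/2) = 1/4; t_c = 0
T = 2·1/4 = 1/2

t_a=1/4 t_c=0 v_peak=7/8 T=1/2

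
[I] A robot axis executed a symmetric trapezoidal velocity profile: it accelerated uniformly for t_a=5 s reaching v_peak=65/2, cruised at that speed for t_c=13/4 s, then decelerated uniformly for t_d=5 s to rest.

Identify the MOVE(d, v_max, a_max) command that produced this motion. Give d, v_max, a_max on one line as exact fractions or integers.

a_max = (65/2)/5 = 13/2
d_a = ½·65/2·5 = 325/4; d_c = 65/2·13/4 = 845/8
d = 2·325/4 + 845/8 = 2145/8
t_c = 13/4 > 0 so v_max = 65/2

d=2145/8 v_max=65/2 a_max=13/2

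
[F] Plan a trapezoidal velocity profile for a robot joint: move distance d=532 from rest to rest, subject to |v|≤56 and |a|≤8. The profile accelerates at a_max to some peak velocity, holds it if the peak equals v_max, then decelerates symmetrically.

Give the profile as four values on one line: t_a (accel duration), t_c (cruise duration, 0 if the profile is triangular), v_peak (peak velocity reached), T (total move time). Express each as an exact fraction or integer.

t_a=7 t_c=5/2 v_peak=56 T=33/2

(v_max)²/a_max = 56²/8 = 392
532 ≥ 392 → trapezoidal
t_a = 56/8 = 7; v_peak = 56
d_cruise = 532 − 392 = 140; t_c = 140/56 = 5/2
T = 2·7 + 5/2 = 33/2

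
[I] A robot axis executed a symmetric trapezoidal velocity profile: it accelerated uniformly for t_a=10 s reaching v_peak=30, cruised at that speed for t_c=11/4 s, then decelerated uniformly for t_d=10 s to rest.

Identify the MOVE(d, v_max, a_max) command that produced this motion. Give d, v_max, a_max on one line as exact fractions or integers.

a_max = 30/10 = 3
d_a = ½·30·10 = 150; d_c = 30·11/4 = 165/2
d = 2·150 + 165/2 = 765/2
t_c = 11/4 > 0 ⇒ limit active, v_max = 30

d=765/2 v_max=30 a_max=3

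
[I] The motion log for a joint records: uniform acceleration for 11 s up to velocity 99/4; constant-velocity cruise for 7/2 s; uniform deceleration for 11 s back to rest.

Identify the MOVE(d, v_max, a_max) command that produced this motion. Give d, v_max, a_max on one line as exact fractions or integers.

a_max = (99/4)/11 = 9/4
d_a = ½·99/4·11 = 1089/8; d_c = 99/4·7/2 = 693/8
d = 2·1089/8 + 693/8 = 2871/8
t_c = 7/2 > 0 so v_max = 99/4

d=2871/8 v_max=99/4 a_max=9/4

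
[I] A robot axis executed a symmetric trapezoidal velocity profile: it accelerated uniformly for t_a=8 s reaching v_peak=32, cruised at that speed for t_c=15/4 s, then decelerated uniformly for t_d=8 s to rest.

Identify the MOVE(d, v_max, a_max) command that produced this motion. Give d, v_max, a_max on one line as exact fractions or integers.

d=376 v_max=32 a_max=4

a_max = 32/8 = 4
d_a = ½·32·8 = 128; d_c = 32·15/4 = 120
d = 2·128 + 120 = 376
t_c = 15/4 > 0 so v_max = 32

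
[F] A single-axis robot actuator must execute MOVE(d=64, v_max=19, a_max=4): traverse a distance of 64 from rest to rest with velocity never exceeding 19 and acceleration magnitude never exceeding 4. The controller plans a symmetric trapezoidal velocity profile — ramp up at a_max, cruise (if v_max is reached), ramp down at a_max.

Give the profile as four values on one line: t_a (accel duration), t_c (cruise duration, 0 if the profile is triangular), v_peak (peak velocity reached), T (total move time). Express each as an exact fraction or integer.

(v_max)²/a_max = 19²/4 = 361/4
64 < 361/4 → triangular
v_peak = √(64·4) = √256 = 16
t_a = 16/4 = 4; t_c = 0
T = 2·4 = 8

t_a=4 t_c=0 v_peak=16 T=8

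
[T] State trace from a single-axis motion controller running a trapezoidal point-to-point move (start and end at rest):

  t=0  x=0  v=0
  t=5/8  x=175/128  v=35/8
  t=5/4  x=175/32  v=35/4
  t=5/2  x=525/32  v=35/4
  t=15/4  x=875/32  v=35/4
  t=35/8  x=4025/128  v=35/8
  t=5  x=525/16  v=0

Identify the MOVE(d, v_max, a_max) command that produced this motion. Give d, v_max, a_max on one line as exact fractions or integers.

final state: t=5, x=525/16, v=0 → d = 525/16
a_max = (35/8−0)/(5/8−0) = 7
max v = 35/4 over t∈[5/4,15/4] → v_max = 35/4
check: 35/4·(5/4+5/2) = 525/16 ✓

d=525/16 v_max=35/4 a_max=7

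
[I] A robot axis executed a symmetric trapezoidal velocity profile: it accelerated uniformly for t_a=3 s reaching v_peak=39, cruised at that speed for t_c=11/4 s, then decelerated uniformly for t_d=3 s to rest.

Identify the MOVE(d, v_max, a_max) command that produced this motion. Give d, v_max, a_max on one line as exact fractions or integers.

d=897/4 v_max=39 a_max=13

a_max = 39/3 = 13
d_a = ½·39·3 = 117/2; d_c = 39·11/4 = 429/4
d = 2·117/2 + 429/4 = 897/4
t_c = 11/4 > 0 so v_max = 39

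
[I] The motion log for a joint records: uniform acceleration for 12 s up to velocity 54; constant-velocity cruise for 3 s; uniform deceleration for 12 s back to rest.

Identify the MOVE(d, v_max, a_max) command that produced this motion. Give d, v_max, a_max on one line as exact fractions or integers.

a_max = 54/12 = 9/2
d_a = ½·54·12 = 324; d_c = 54·3 = 162
d = 2·324 + 162 = 810
t_c = 3 > 0 ⇒ limit active, v_max = 54

d=810 v_max=54 a_max=9/2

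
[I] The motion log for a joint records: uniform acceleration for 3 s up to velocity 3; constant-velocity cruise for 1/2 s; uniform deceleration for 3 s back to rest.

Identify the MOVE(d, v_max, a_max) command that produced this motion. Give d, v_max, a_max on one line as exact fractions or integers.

a_max = 3/3 = 1
d_a = ½·3·3 = 9/2; d_c = 3·1/2 = 3/2
d = 2·9/2 + 3/2 = 21/2
t_c = 1/2 > 0 so v_max = 3

d=21/2 v_max=3 a_max=1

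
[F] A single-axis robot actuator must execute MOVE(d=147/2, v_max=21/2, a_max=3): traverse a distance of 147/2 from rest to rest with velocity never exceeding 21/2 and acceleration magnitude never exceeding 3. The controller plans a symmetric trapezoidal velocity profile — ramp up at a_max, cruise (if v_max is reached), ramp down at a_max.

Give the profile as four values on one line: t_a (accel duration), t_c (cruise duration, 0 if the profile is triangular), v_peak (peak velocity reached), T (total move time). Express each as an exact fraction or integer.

(v_max)²/a_max = (21/2)²/3 = 147/4
147/2 ≥ 147/4 so v_max reached
t_a = (21/2)/3 = 7/2; v_peak = 21/2
d_cruise = 147/2 − 147/4 = 147/4; t_c = (147/4)/(21/2) = 7/2
T = 2·7/2 + 7/2 = 21/2

t_a=7/2 t_c=7/2 v_peak=21/2 T=21/2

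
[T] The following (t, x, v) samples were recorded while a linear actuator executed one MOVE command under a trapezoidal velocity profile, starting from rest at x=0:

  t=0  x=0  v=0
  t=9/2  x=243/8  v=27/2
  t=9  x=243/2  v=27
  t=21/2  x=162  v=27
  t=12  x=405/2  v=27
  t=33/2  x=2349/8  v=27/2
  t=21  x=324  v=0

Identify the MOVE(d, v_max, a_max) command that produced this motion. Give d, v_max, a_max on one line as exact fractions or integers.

d=324 v_max=27 a_max=3

final state: t=21, x=324, v=0 → d = 324
a_max = (27/2−0)/(9/2−0) = 3
max v = 27 over t∈[9,12] → v_max = 27
check: 27·(9+3) = 324 ✓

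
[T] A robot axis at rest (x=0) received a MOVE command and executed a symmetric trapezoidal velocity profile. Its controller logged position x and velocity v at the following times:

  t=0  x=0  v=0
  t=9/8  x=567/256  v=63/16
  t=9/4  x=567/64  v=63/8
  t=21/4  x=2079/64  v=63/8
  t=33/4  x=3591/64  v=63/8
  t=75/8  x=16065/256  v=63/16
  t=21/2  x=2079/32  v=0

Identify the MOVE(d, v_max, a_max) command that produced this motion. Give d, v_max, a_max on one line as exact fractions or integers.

d=2079/32 v_max=63/8 a_max=7/2

final state: t=21/2, x=2079/32, v=0 → d = 2079/32
a_max = (63/16−0)/(9/8−0) = 7/2
max v = 63/8 over t∈[9/4,33/4] → v_max = 63/8
check: 63/8·(9/4+6) = 2079/32 ✓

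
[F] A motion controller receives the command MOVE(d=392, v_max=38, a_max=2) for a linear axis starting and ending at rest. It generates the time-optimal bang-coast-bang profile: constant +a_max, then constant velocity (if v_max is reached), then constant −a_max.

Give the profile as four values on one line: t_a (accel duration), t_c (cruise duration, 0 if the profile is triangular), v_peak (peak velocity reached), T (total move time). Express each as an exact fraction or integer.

t_a=14 t_c=0 v_peak=28 T=28

vₘ²/aₘ = 38²/2 = 722
392 < 722 ⇒ no cruise
v_peak = √(392·2) = √784 = 28
t_a = 28/2 = 14; t_c = 0
T = 2·14 = 28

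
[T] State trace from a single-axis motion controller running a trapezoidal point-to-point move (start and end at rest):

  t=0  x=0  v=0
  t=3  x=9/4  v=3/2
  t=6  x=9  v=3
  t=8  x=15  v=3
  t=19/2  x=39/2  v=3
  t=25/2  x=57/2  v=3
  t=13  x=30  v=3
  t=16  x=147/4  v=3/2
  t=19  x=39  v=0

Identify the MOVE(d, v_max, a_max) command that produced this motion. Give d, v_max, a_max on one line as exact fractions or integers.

final state: t=19, x=39, v=0 → d = 39
a_max = (3/2−0)/(3−0) = 1/2
max v = 3 over t∈[6,13] → v_max = 3
check: 3·(6+7) = 39 ✓

d=39 v_max=3 a_max=1/2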